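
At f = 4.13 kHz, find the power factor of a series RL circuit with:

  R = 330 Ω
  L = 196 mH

Step 1 — Angular frequency: ω = 2π·f = 2π·4130 = 2.595e+04 rad/s.
Step 2 — Component impedances:
  R: Z = R = 330 Ω
  L: Z = jωL = j·2.595e+04·0.196 = 0 + j5086 Ω
Step 3 — Series combination: Z_total = R + L = 330 + j5086 Ω = 5097∠86.3° Ω.
Step 4 — Power factor: PF = cos(φ) = Re(Z)/|Z| = 330/5096.8 = 0.06475.
Step 5 — Type: Im(Z) = 5086 ⇒ lagging (phase φ = 86.3°).

PF = 0.06475 (lagging, φ = 86.3°)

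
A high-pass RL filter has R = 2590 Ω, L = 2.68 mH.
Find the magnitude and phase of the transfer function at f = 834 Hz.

Step 1 — Angular frequency: ω = 2π·834 = 5240 rad/s.
Step 2 — Transfer function: H(jω) = jωL/(R + jωL).
Step 3 — Numerator jωL = j·14.04; denominator R + jωL = 2590 + j14.04.
Step 4 — H = 2.94e-05 + j0.005422.
Step 5 — Magnitude: |H| = 0.005422 (-45.3 dB); phase: φ = 89.7°.

|H| = 0.005422 (-45.3 dB), φ = 89.7°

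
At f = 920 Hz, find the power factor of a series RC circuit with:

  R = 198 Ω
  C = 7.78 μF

Step 1 — Angular frequency: ω = 2π·f = 2π·920 = 5781 rad/s.
Step 2 — Component impedances:
  R: Z = R = 198 Ω
  C: Z = 1/(jωC) = -j/(ω·C) = 0 - j22.24 Ω
Step 3 — Series combination: Z_total = R + C = 198 - j22.24 Ω = 199.2∠-6.4° Ω.
Step 4 — Power factor: PF = cos(φ) = Re(Z)/|Z| = 198/199.24 = 0.9938.
Step 5 — Type: Im(Z) = -22.24 ⇒ leading (phase φ = -6.4°).

PF = 0.9938 (leading, φ = -6.4°)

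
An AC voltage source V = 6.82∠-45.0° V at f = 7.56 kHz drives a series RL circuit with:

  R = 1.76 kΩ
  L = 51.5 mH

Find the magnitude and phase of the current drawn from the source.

Step 1 — Angular frequency: ω = 2π·f = 2π·7560 = 4.75e+04 rad/s.
Step 2 — Component impedances:
  R: Z = R = 1760 Ω
  L: Z = jωL = j·4.75e+04·0.0515 = 0 + j2446 Ω
Step 3 — Series combination: Z_total = R + L = 1760 + j2446 Ω = 3014∠54.3° Ω.
Step 4 — Source phasor: V = 6.82∠-45.0° V = 4.822 - j4.822 V.
Step 5 — Ohm's law: I = V / Z_total = (4.822 - j4.822) / (1760 + j2446) = -0.0003644 - j0.002234 A.
Step 6 — Convert to polar: |I| = 0.002263 A, ∠I = -99.3°.

I = 0.002263∠-99.3° A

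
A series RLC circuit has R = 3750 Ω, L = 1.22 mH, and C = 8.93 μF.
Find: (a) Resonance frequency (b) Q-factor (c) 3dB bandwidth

Step 1 — Resonance: ω₀ = 1/√(LC) = 1/√(0.00122·8.93e-06) = 9581 rad/s.
Step 2 — f₀ = ω₀/(2π) = 1525 Hz.
Step 3 — Series Q: Q = ω₀L/R = 9581·0.00122/3750 = 0.003117.
Step 4 — Bandwidth: Δω = ω₀/Q = 3.074e+06 rad/s; BW = Δω/(2π) = 4.892e+05 Hz.

(a) f₀ = 1525 Hz  (b) Q = 0.003117  (c) BW = 4.892e+05 Hz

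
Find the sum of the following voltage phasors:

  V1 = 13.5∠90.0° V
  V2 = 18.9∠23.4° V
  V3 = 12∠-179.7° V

Step 1 — Convert each phasor to rectangular form:
  V1 = 13.5·(cos(90.0°) + j·sin(90.0°)) = 0 + j13.5 V
  V2 = 18.9·(cos(23.4°) + j·sin(23.4°)) = 17.35 + j7.506 V
  V3 = 12·(cos(-179.7°) + j·sin(-179.7°)) = -12 - j0.06283 V
Step 2 — Sum components: V_total = 5.346 + j20.94 V.
Step 3 — Convert to polar: |V_total| = 21.61 V, ∠V_total = 75.7°.

V_total = 21.61∠75.7° V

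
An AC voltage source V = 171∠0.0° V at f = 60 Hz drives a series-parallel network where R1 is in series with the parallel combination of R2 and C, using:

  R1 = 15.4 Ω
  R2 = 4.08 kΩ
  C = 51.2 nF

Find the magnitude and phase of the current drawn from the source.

Step 1 — Angular frequency: ω = 2π·f = 2π·60 = 377 rad/s.
Step 2 — Component impedances:
  R1: Z = R = 15.4 Ω
  R2: Z = R = 4080 Ω
  C: Z = 1/(jωC) = -j/(ω·C) = 0 - j5.181e+04 Ω
Step 3 — Parallel branch: R2 || C = 1/(1/R2 + 1/C) = 4055 - j319.3 Ω.
Step 4 — Series with R1: Z_total = R1 + (R2 || C) = 4070 - j319.3 Ω = 4083∠-4.5° Ω.
Step 5 — Source phasor: V = 171∠0.0° V = 171 V.
Step 6 — Ohm's law: I = V / Z_total = (171) / (4070 - j319.3) = 0.04176 + j0.003276 A.
Step 7 — Convert to polar: |I| = 0.04188 A, ∠I = 4.5°.

I = 0.04188∠4.5° A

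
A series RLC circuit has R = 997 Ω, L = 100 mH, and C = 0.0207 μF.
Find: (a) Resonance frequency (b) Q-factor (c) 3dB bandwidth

Step 1 — Resonance condition Im(Z)=0 gives ω₀ = 1/√(LC).
Step 2 — ω₀ = 1/√(0.1·2.07e-08) = 2.198e+04 rad/s.
Step 3 — f₀ = ω₀/(2π) = 3498 Hz.
Step 4 — Series Q: Q = ω₀L/R = 2.198e+04·0.1/997 = 2.205.
Step 5 — 3dB bandwidth: Δω = ω₀/Q = 9970 rad/s; BW = Δω/(2π) = 1587 Hz.

(a) f₀ = 3498 Hz  (b) Q = 2.205  (c) BW = 1587 Hz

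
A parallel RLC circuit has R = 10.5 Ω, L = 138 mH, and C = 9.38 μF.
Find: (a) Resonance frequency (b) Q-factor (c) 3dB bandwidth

Step 1 — Resonance: ω₀ = 1/√(LC) = 1/√(0.138·9.38e-06) = 878.9 rad/s.
Step 2 — f₀ = ω₀/(2π) = 139.9 Hz.
Step 3 — Parallel Q: Q = R/(ω₀L) = 10.5/(878.9·0.138) = 0.08657.
Step 4 — Bandwidth: Δω = ω₀/Q = 1.015e+04 rad/s; BW = Δω/(2π) = 1616 Hz.

(a) f₀ = 139.9 Hz  (b) Q = 0.08657  (c) BW = 1616 Hz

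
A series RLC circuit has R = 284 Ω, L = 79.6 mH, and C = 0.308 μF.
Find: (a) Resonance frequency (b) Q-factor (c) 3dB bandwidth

Step 1 — Resonance: ω₀ = 1/√(LC) = 1/√(0.0796·3.08e-07) = 6387 rad/s.
Step 2 — f₀ = ω₀/(2π) = 1016 Hz.
Step 3 — Series Q: Q = ω₀L/R = 6387·0.0796/284 = 1.79.
Step 4 — Bandwidth: Δω = ω₀/Q = 3568 rad/s; BW = Δω/(2π) = 567.8 Hz.

(a) f₀ = 1016 Hz  (b) Q = 1.79  (c) BW = 567.8 Hz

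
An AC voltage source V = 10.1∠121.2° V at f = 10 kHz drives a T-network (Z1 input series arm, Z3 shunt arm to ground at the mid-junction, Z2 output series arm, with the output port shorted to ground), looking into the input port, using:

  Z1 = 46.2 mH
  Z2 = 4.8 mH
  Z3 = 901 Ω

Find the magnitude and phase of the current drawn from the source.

Step 1 — Angular frequency: ω = 2π·f = 2π·1e+04 = 6.283e+04 rad/s.
Step 2 — Component impedances:
  Z1: Z = jωL = j·6.283e+04·0.0462 = 0 + j2903 Ω
  Z2: Z = jωL = j·6.283e+04·0.0048 = 0 + j301.6 Ω
  Z3: Z = R = 901 Ω
Step 3 — With the output port shorted to ground, the output series arm Z2 runs from the junction to ground; the shunt arm Z3 also runs from the junction to ground. They appear in parallel: Z3 || Z2 = 90.78 + j271.2 Ω.
Step 4 — Series with input arm Z1: Z_in = Z1 + (Z3 || Z2) = 90.78 + j3174 Ω = 3175∠88.4° Ω.
Step 5 — Source phasor: V = 10.1∠121.2° V = -5.232 + j8.639 V.
Step 6 — Ohm's law: I = V / Z_total = (-5.232 + j8.639) / (90.78 + j3174) = 0.002672 + j0.001725 A.
Step 7 — Convert to polar: |I| = 0.003181 A, ∠I = 32.8°.

I = 0.003181∠32.8° A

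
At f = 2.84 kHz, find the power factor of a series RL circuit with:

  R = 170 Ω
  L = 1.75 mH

Step 1 — Angular frequency: ω = 2π·f = 2π·2840 = 1.784e+04 rad/s.
Step 2 — Component impedances:
  R: Z = R = 170 Ω
  L: Z = jωL = j·1.784e+04·0.00175 = 0 + j31.23 Ω
Step 3 — Series combination: Z_total = R + L = 170 + j31.23 Ω = 172.8∠10.4° Ω.
Step 4 — Power factor: PF = cos(φ) = Re(Z)/|Z| = 170/172.844 = 0.9835.
Step 5 — Type: Im(Z) = 31.23 ⇒ lagging (phase φ = 10.4°).

PF = 0.9835 (lagging, φ = 10.4°)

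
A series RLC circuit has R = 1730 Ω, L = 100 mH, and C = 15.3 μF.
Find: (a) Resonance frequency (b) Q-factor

Step 1 — Resonance condition Im(Z)=0 gives ω₀ = 1/√(LC).
Step 2 — ω₀ = 1/√(0.1·1.53e-05) = 808.5 rad/s.
Step 3 — f₀ = ω₀/(2π) = 128.7 Hz.
Step 4 — Series Q: Q = ω₀L/R = 808.5·0.1/1730 = 0.04673.

(a) f₀ = 128.7 Hz  (b) Q = 0.04673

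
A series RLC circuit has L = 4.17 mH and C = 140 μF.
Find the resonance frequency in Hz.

Step 1 — Resonance condition Im(Z)=0 gives ω₀ = 1/√(LC).
Step 2 — ω₀ = 1/√(0.00417·0.00014) = 1309 rad/s.
Step 3 — f₀ = ω₀/(2π) = 208.3 Hz.

f₀ = 208.3 Hz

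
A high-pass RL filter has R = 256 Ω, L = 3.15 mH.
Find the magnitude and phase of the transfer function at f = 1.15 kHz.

Step 1 — Angular frequency: ω = 2π·1150 = 7226 rad/s.
Step 2 — Transfer function: H(jω) = jωL/(R + jωL).
Step 3 — Numerator jωL = j·22.76; denominator R + jωL = 256 + j22.76.
Step 4 — H = 0.007843 + j0.08821.
Step 5 — Magnitude: |H| = 0.08856 (-21.1 dB); phase: φ = 84.9°.

|H| = 0.08856 (-21.1 dB), φ = 84.9°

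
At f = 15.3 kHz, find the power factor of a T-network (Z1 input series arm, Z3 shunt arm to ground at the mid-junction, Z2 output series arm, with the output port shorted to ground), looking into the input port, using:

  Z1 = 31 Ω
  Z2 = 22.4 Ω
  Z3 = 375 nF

Step 1 — Angular frequency: ω = 2π·f = 2π·1.53e+04 = 9.613e+04 rad/s.
Step 2 — Component impedances:
  Z1: Z = R = 31 Ω
  Z2: Z = R = 22.4 Ω
  Z3: Z = 1/(jωC) = -j/(ω·C) = 0 - j27.74 Ω
Step 3 — With the output port shorted to ground, the output series arm Z2 runs from the junction to ground; the shunt arm Z3 also runs from the junction to ground. They appear in parallel: Z3 || Z2 = 13.56 - j10.95 Ω.
Step 4 — Series with input arm Z1: Z_in = Z1 + (Z3 || Z2) = 44.56 - j10.95 Ω = 45.88∠-13.8° Ω.
Step 5 — Power factor: PF = cos(φ) = Re(Z)/|Z| = 44.559/45.884 = 0.9711.
Step 6 — Type: Im(Z) = -10.95 ⇒ leading (phase φ = -13.8°).

PF = 0.9711 (leading, φ = -13.8°)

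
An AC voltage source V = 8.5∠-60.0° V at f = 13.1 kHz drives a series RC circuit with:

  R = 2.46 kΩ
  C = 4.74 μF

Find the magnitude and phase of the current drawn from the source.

Step 1 — Angular frequency: ω = 2π·f = 2π·1.31e+04 = 8.231e+04 rad/s.
Step 2 — Component impedances:
  R: Z = R = 2460 Ω
  C: Z = 1/(jωC) = -j/(ω·C) = 0 - j2.563 Ω
Step 3 — Series combination: Z_total = R + C = 2460 - j2.563 Ω = 2460∠-0.1° Ω.
Step 4 — Source phasor: V = 8.5∠-60.0° V = 4.25 - j7.361 V.
Step 5 — Ohm's law: I = V / Z_total = (4.25 - j7.361) / (2460 - j2.563) = 0.001731 - j0.002991 A.
Step 6 — Convert to polar: |I| = 0.003455 A, ∠I = -59.9°.

I = 0.003455∠-59.9° A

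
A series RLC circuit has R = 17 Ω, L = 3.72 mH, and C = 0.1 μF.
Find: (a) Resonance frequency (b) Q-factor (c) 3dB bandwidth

Step 1 — Resonance: ω₀ = 1/√(LC) = 1/√(0.00372·1e-07) = 5.185e+04 rad/s.
Step 2 — f₀ = ω₀/(2π) = 8252 Hz.
Step 3 — Series Q: Q = ω₀L/R = 5.185e+04·0.00372/17 = 11.35.
Step 4 — Bandwidth: Δω = ω₀/Q = 4570 rad/s; BW = Δω/(2π) = 727.3 Hz.

(a) f₀ = 8252 Hz  (b) Q = 11.35  (c) BW = 727.3 Hz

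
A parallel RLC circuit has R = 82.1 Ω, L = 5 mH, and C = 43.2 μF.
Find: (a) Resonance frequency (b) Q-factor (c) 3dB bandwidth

Step 1 — Resonance: ω₀ = 1/√(LC) = 1/√(0.005·4.32e-05) = 2152 rad/s.
Step 2 — f₀ = ω₀/(2π) = 342.4 Hz.
Step 3 — Parallel Q: Q = R/(ω₀L) = 82.1/(2152·0.005) = 7.631.
Step 4 — Bandwidth: Δω = ω₀/Q = 282 rad/s; BW = Δω/(2π) = 44.87 Hz.

(a) f₀ = 342.4 Hz  (b) Q = 7.631  (c) BW = 44.87 Hz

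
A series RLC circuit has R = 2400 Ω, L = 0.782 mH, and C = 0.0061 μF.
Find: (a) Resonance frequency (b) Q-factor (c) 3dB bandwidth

Step 1 — Resonance: ω₀ = 1/√(LC) = 1/√(0.000782·6.1e-09) = 4.579e+05 rad/s.
Step 2 — f₀ = ω₀/(2π) = 7.287e+04 Hz.
Step 3 — Series Q: Q = ω₀L/R = 4.579e+05·0.000782/2400 = 0.1492.
Step 4 — Bandwidth: Δω = ω₀/Q = 3.069e+06 rad/s; BW = Δω/(2π) = 4.885e+05 Hz.

(a) f₀ = 7.287e+04 Hz  (b) Q = 0.1492  (c) BW = 4.885e+05 Hz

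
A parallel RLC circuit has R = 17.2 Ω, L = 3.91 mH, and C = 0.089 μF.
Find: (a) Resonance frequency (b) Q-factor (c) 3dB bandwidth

Step 1 — Resonance: ω₀ = 1/√(LC) = 1/√(0.00391·8.9e-08) = 5.361e+04 rad/s.
Step 2 — f₀ = ω₀/(2π) = 8532 Hz.
Step 3 — Parallel Q: Q = R/(ω₀L) = 17.2/(5.361e+04·0.00391) = 0.08206.
Step 4 — Bandwidth: Δω = ω₀/Q = 6.533e+05 rad/s; BW = Δω/(2π) = 1.04e+05 Hz.

(a) f₀ = 8532 Hz  (b) Q = 0.08206  (c) BW = 1.04e+05 Hz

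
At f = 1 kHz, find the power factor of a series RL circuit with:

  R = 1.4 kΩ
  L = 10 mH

Step 1 — Angular frequency: ω = 2π·f = 2π·1000 = 6283 rad/s.
Step 2 — Component impedances:
  R: Z = R = 1400 Ω
  L: Z = jωL = j·6283·0.01 = 0 + j62.83 Ω
Step 3 — Series combination: Z_total = R + L = 1400 + j62.83 Ω = 1401∠2.6° Ω.
Step 4 — Power factor: PF = cos(φ) = Re(Z)/|Z| = 1400/1401.4 = 0.999.
Step 5 — Type: Im(Z) = 62.83 ⇒ lagging (phase φ = 2.6°).

PF = 0.999 (lagging, φ = 2.6°)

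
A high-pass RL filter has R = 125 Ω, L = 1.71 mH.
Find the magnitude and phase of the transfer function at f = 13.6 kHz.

Step 1 — Angular frequency: ω = 2π·1.36e+04 = 8.545e+04 rad/s.
Step 2 — Transfer function: H(jω) = jωL/(R + jωL).
Step 3 — Numerator jωL = j·146.1; denominator R + jωL = 125 + j146.1.
Step 4 — H = 0.5774 + j0.494.
Step 5 — Magnitude: |H| = 0.7599 (-2.4 dB); phase: φ = 40.5°.

|H| = 0.7599 (-2.4 dB), φ = 40.5°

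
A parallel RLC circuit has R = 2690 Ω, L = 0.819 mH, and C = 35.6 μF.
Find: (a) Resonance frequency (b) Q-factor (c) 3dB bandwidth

Step 1 — Resonance: ω₀ = 1/√(LC) = 1/√(0.000819·3.56e-05) = 5856 rad/s.
Step 2 — f₀ = ω₀/(2π) = 932.1 Hz.
Step 3 — Parallel Q: Q = R/(ω₀L) = 2690/(5856·0.000819) = 560.8.
Step 4 — Bandwidth: Δω = ω₀/Q = 10.44 rad/s; BW = Δω/(2π) = 1.662 Hz.

(a) f₀ = 932.1 Hz  (b) Q = 560.8  (c) BW = 1.662 Hz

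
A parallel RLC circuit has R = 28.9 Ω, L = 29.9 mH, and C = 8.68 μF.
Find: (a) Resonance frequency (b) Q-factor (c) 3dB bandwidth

Step 1 — Resonance: ω₀ = 1/√(LC) = 1/√(0.0299·8.68e-06) = 1963 rad/s.
Step 2 — f₀ = ω₀/(2π) = 312.4 Hz.
Step 3 — Parallel Q: Q = R/(ω₀L) = 28.9/(1963·0.0299) = 0.4924.
Step 4 — Bandwidth: Δω = ω₀/Q = 3986 rad/s; BW = Δω/(2π) = 634.5 Hz.

(a) f₀ = 312.4 Hz  (b) Q = 0.4924  (c) BW = 634.5 Hz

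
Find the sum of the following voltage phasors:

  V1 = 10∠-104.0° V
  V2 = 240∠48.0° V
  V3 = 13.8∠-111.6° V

Step 1 — Convert each phasor to rectangular form:
  V1 = 10·(cos(-104.0°) + j·sin(-104.0°)) = -2.419 - j9.703 V
  V2 = 240·(cos(48.0°) + j·sin(48.0°)) = 160.6 + j178.4 V
  V3 = 13.8·(cos(-111.6°) + j·sin(-111.6°)) = -5.08 - j12.83 V
Step 2 — Sum components: V_total = 153.1 + j155.8 V.
Step 3 — Convert to polar: |V_total| = 218.4 V, ∠V_total = 45.5°.

V_total = 218.4∠45.5° V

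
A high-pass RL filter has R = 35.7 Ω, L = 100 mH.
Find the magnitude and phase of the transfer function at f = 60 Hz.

Step 1 — Angular frequency: ω = 2π·60 = 377 rad/s.
Step 2 — Transfer function: H(jω) = jωL/(R + jωL).
Step 3 — Numerator jωL = j·37.7; denominator R + jωL = 35.7 + j37.7.
Step 4 — H = 0.5272 + j0.4993.
Step 5 — Magnitude: |H| = 0.7261 (-2.8 dB); phase: φ = 43.4°.

|H| = 0.7261 (-2.8 dB), φ = 43.4°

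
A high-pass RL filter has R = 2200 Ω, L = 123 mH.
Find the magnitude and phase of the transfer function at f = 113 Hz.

Step 1 — Angular frequency: ω = 2π·113 = 710 rad/s.
Step 2 — Transfer function: H(jω) = jωL/(R + jωL).
Step 3 — Numerator jωL = j·87.33; denominator R + jωL = 2200 + j87.33.
Step 4 — H = 0.001573 + j0.03963.
Step 5 — Magnitude: |H| = 0.03966 (-28.0 dB); phase: φ = 87.7°.

|H| = 0.03966 (-28.0 dB), φ = 87.7°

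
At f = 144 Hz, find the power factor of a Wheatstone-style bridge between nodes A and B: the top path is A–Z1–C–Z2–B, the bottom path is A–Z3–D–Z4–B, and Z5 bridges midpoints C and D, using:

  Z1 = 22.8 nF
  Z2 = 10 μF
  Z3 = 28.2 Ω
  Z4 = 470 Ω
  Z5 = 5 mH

Step 1 — Angular frequency: ω = 2π·f = 2π·144 = 904.8 rad/s.
Step 2 — Component impedances:
  Z1: Z = 1/(jωC) = -j/(ω·C) = 0 - j4.848e+04 Ω
  Z2: Z = 1/(jωC) = -j/(ω·C) = 0 - j110.5 Ω
  Z3: Z = R = 28.2 Ω
  Z4: Z = R = 470 Ω
  Z5: Z = jωL = j·904.8·0.005 = 0 + j4.524 Ω
Step 3 — Bridge requires nodal analysis (the Z5 bridge couples midpoints C and D, so the two paths cannot be reduced to a simple series/parallel combination). Setting node B to ground and injecting 1 A at node A, the 3-node admittance system at A, C, D solves to V_A = Z_AB = 50.95 - j100.9 Ω = 113∠-63.2° Ω.
Step 4 — Power factor: PF = cos(φ) = Re(Z)/|Z| = 50.954/113.02 = 0.4508.
Step 5 — Type: Im(Z) = -100.9 ⇒ leading (phase φ = -63.2°).

PF = 0.4508 (leading, φ = -63.2°)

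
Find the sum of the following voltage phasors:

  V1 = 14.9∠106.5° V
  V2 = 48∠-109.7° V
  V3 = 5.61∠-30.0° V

Step 1 — Convert each phasor to rectangular form:
  V1 = 14.9·(cos(106.5°) + j·sin(106.5°)) = -4.232 + j14.29 V
  V2 = 48·(cos(-109.7°) + j·sin(-109.7°)) = -16.18 - j45.19 V
  V3 = 5.61·(cos(-30.0°) + j·sin(-30.0°)) = 4.858 - j2.805 V
Step 2 — Sum components: V_total = -15.55 - j33.71 V.
Step 3 — Convert to polar: |V_total| = 37.12 V, ∠V_total = -114.8°.

V_total = 37.12∠-114.8° V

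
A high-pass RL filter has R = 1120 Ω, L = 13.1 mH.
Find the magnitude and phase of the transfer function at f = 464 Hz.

Step 1 — Angular frequency: ω = 2π·464 = 2915 rad/s.
Step 2 — Transfer function: H(jω) = jωL/(R + jωL).
Step 3 — Numerator jωL = j·38.19; denominator R + jωL = 1120 + j38.19.
Step 4 — H = 0.001161 + j0.03406.
Step 5 — Magnitude: |H| = 0.03408 (-29.4 dB); phase: φ = 88.0°.

|H| = 0.03408 (-29.4 dB), φ = 88.0°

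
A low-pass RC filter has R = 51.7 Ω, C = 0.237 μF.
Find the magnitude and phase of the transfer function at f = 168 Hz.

Step 1 — Angular frequency: ω = 2π·168 = 1056 rad/s.
Step 2 — Transfer function: H(jω) = 1/(1 + jωRC).
Step 3 — Denominator: 1 + jωRC = 1 + j·1056·51.7·2.37e-07 = 1 + j0.01293.
Step 4 — H = 0.9998 - j0.01293.
Step 5 — Magnitude: |H| = 0.9999 (-0.0 dB); phase: φ = -0.7°.

|H| = 0.9999 (-0.0 dB), φ = -0.7°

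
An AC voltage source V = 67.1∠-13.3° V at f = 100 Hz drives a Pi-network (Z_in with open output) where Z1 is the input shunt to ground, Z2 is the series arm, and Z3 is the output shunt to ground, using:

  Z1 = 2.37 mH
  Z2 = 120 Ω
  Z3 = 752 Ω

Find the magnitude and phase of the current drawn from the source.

Step 1 — Angular frequency: ω = 2π·f = 2π·100 = 628.3 rad/s.
Step 2 — Component impedances:
  Z1: Z = jωL = j·628.3·0.00237 = 0 + j1.489 Ω
  Z2: Z = R = 120 Ω
  Z3: Z = R = 752 Ω
Step 3 — With open output, the series arm Z2 and the output shunt Z3 appear in series to ground: Z2 + Z3 = 872 Ω.
Step 4 — Parallel with input shunt Z1: Z_in = Z1 || (Z2 + Z3) = 0.002543 + j1.489 Ω = 1.489∠89.9° Ω.
Step 5 — Source phasor: V = 67.1∠-13.3° V = 65.3 - j15.44 V.
Step 6 — Ohm's law: I = V / Z_total = (65.3 - j15.44) / (0.002543 + j1.489) = -10.29 - j43.87 A.
Step 7 — Convert to polar: |I| = 45.06 A, ∠I = -103.2°.

I = 45.06∠-103.2° A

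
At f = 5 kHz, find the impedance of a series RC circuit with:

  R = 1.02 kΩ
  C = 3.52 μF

Step 1 — Angular frequency: ω = 2π·f = 2π·5000 = 3.142e+04 rad/s.
Step 2 — Component impedances:
  R: Z = R = 1020 Ω
  C: Z = 1/(jωC) = -j/(ω·C) = 0 - j9.043 Ω
Step 3 — Series combination: Z_total = R + C = 1020 - j9.043 Ω = 1020∠-0.5° Ω.

Z = 1020 - j9.043 Ω = 1020∠-0.5° Ω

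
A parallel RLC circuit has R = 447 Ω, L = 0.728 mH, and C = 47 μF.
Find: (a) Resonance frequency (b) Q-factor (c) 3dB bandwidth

Step 1 — Resonance: ω₀ = 1/√(LC) = 1/√(0.000728·4.7e-05) = 5406 rad/s.
Step 2 — f₀ = ω₀/(2π) = 860.4 Hz.
Step 3 — Parallel Q: Q = R/(ω₀L) = 447/(5406·0.000728) = 113.6.
Step 4 — Bandwidth: Δω = ω₀/Q = 47.6 rad/s; BW = Δω/(2π) = 7.576 Hz.

(a) f₀ = 860.4 Hz  (b) Q = 113.6  (c) BW = 7.576 Hz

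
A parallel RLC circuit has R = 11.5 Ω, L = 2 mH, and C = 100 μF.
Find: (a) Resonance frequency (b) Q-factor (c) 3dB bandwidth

Step 1 — Resonance: ω₀ = 1/√(LC) = 1/√(0.002·0.0001) = 2236 rad/s.
Step 2 — f₀ = ω₀/(2π) = 355.9 Hz.
Step 3 — Parallel Q: Q = R/(ω₀L) = 11.5/(2236·0.002) = 2.571.
Step 4 — Bandwidth: Δω = ω₀/Q = 869.6 rad/s; BW = Δω/(2π) = 138.4 Hz.

(a) f₀ = 355.9 Hz  (b) Q = 2.571  (c) BW = 138.4 Hz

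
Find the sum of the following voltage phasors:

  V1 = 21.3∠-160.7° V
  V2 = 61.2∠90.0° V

Step 1 — Convert each phasor to rectangular form:
  V1 = 21.3·(cos(-160.7°) + j·sin(-160.7°)) = -20.1 - j7.04 V
  V2 = 61.2·(cos(90.0°) + j·sin(90.0°)) = 0 + j61.2 V
Step 2 — Sum components: V_total = -20.1 + j54.16 V.
Step 3 — Convert to polar: |V_total| = 57.77 V, ∠V_total = 110.4°.

V_total = 57.77∠110.4° V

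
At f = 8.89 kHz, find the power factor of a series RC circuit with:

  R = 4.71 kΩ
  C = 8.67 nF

Step 1 — Angular frequency: ω = 2π·f = 2π·8890 = 5.586e+04 rad/s.
Step 2 — Component impedances:
  R: Z = R = 4710 Ω
  C: Z = 1/(jωC) = -j/(ω·C) = 0 - j2065 Ω
Step 3 — Series combination: Z_total = R + C = 4710 - j2065 Ω = 5143∠-23.7° Ω.
Step 4 — Power factor: PF = cos(φ) = Re(Z)/|Z| = 4710/5142.75 = 0.9159.
Step 5 — Type: Im(Z) = -2065 ⇒ leading (phase φ = -23.7°).

PF = 0.9159 (leading, φ = -23.7°)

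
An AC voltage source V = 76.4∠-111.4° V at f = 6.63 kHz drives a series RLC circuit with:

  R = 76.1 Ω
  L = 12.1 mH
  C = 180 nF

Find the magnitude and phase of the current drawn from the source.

Step 1 — Angular frequency: ω = 2π·f = 2π·6630 = 4.166e+04 rad/s.
Step 2 — Component impedances:
  R: Z = R = 76.1 Ω
  L: Z = jωL = j·4.166e+04·0.0121 = 0 + j504.1 Ω
  C: Z = 1/(jωC) = -j/(ω·C) = 0 - j133.4 Ω
Step 3 — Series combination: Z_total = R + L + C = 76.1 + j370.7 Ω = 378.4∠78.4° Ω.
Step 4 — Source phasor: V = 76.4∠-111.4° V = -27.88 - j71.13 V.
Step 5 — Ohm's law: I = V / Z_total = (-27.88 - j71.13) / (76.1 + j370.7) = -0.1989 + j0.03436 A.
Step 6 — Convert to polar: |I| = 0.2019 A, ∠I = 170.2°.

I = 0.2019∠170.2° A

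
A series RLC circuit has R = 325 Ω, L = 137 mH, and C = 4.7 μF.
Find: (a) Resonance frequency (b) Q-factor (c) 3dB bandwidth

Step 1 — Resonance condition Im(Z)=0 gives ω₀ = 1/√(LC).
Step 2 — ω₀ = 1/√(0.137·4.7e-06) = 1246 rad/s.
Step 3 — f₀ = ω₀/(2π) = 198.3 Hz.
Step 4 — Series Q: Q = ω₀L/R = 1246·0.137/325 = 0.5253.
Step 5 — 3dB bandwidth: Δω = ω₀/Q = 2372 rad/s; BW = Δω/(2π) = 377.6 Hz.

(a) f₀ = 198.3 Hz  (b) Q = 0.5253  (c) BW = 377.6 Hz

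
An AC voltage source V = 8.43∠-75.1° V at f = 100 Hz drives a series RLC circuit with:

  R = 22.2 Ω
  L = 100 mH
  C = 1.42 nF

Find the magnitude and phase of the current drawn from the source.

Step 1 — Angular frequency: ω = 2π·f = 2π·100 = 628.3 rad/s.
Step 2 — Component impedances:
  R: Z = R = 22.2 Ω
  L: Z = jωL = j·628.3·0.1 = 0 + j62.83 Ω
  C: Z = 1/(jωC) = -j/(ω·C) = 0 - j1.121e+06 Ω
Step 3 — Series combination: Z_total = R + L + C = 22.2 - j1.121e+06 Ω = 1.121e+06∠-90.0° Ω.
Step 4 — Source phasor: V = 8.43∠-75.1° V = 2.168 - j8.147 V.
Step 5 — Ohm's law: I = V / Z_total = (2.168 - j8.147) / (22.2 - j1.121e+06) = 7.269e-06 + j1.934e-06 A.
Step 6 — Convert to polar: |I| = 7.522e-06 A, ∠I = 14.9°.

I = 7.522e-06∠14.9° A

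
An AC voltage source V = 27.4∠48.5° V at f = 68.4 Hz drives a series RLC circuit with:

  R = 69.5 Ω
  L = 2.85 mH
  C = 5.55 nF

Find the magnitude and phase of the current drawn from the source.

Step 1 — Angular frequency: ω = 2π·f = 2π·68.4 = 429.8 rad/s.
Step 2 — Component impedances:
  R: Z = R = 69.5 Ω
  L: Z = jωL = j·429.8·0.00285 = 0 + j1.225 Ω
  C: Z = 1/(jωC) = -j/(ω·C) = 0 - j4.192e+05 Ω
Step 3 — Series combination: Z_total = R + L + C = 69.5 - j4.192e+05 Ω = 4.192e+05∠-90.0° Ω.
Step 4 — Source phasor: V = 27.4∠48.5° V = 18.16 + j20.52 V.
Step 5 — Ohm's law: I = V / Z_total = (18.16 + j20.52) / (69.5 - j4.192e+05) = -4.894e-05 + j4.331e-05 A.
Step 6 — Convert to polar: |I| = 6.536e-05 A, ∠I = 138.5°.

I = 6.536e-05∠138.5° A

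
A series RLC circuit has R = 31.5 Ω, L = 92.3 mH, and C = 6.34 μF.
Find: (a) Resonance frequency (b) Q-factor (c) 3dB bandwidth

Step 1 — Resonance: ω₀ = 1/√(LC) = 1/√(0.0923·6.34e-06) = 1307 rad/s.
Step 2 — f₀ = ω₀/(2π) = 208.1 Hz.
Step 3 — Series Q: Q = ω₀L/R = 1307·0.0923/31.5 = 3.83.
Step 4 — Bandwidth: Δω = ω₀/Q = 341.3 rad/s; BW = Δω/(2π) = 54.32 Hz.

(a) f₀ = 208.1 Hz  (b) Q = 3.83  (c) BW = 54.32 Hz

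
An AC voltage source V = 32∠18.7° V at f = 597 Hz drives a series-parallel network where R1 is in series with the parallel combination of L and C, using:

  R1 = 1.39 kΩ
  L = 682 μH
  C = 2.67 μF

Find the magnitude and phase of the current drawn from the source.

Step 1 — Angular frequency: ω = 2π·f = 2π·597 = 3751 rad/s.
Step 2 — Component impedances:
  R1: Z = R = 1390 Ω
  L: Z = jωL = j·3751·0.000682 = 0 + j2.558 Ω
  C: Z = 1/(jωC) = -j/(ω·C) = 0 - j99.85 Ω
Step 3 — Parallel branch: L || C = 1/(1/L + 1/C) = 0 + j2.625 Ω.
Step 4 — Series with R1: Z_total = R1 + (L || C) = 1390 + j2.625 Ω = 1390∠0.1° Ω.
Step 5 — Source phasor: V = 32∠18.7° V = 30.31 + j10.26 V.
Step 6 — Ohm's law: I = V / Z_total = (30.31 + j10.26) / (1390 + j2.625) = 0.02182 + j0.00734 A.
Step 7 — Convert to polar: |I| = 0.02302 A, ∠I = 18.6°.

I = 0.02302∠18.6° A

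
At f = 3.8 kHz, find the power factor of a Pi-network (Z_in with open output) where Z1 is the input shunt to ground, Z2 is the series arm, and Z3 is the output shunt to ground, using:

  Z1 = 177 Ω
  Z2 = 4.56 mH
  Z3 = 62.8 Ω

Step 1 — Angular frequency: ω = 2π·f = 2π·3800 = 2.388e+04 rad/s.
Step 2 — Component impedances:
  Z1: Z = R = 177 Ω
  Z2: Z = jωL = j·2.388e+04·0.00456 = 0 + j108.9 Ω
  Z3: Z = R = 62.8 Ω
Step 3 — With open output, the series arm Z2 and the output shunt Z3 appear in series to ground: Z2 + Z3 = 62.8 + j108.9 Ω.
Step 4 — Parallel with input shunt Z1: Z_in = Z1 || (Z2 + Z3) = 68.68 + j49.18 Ω = 84.47∠35.6° Ω.
Step 5 — Power factor: PF = cos(φ) = Re(Z)/|Z| = 68.68/84.47 = 0.8131.
Step 6 — Type: Im(Z) = 49.18 ⇒ lagging (phase φ = 35.6°).

PF = 0.8131 (lagging, φ = 35.6°)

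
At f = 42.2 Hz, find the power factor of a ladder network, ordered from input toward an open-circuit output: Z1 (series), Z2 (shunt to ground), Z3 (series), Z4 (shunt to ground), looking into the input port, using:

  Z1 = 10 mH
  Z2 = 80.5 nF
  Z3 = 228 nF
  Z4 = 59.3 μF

Step 1 — Angular frequency: ω = 2π·f = 2π·42.2 = 265.2 rad/s.
Step 2 — Component impedances:
  Z1: Z = jωL = j·265.2·0.01 = 0 + j2.652 Ω
  Z2: Z = 1/(jωC) = -j/(ω·C) = 0 - j4.685e+04 Ω
  Z3: Z = 1/(jωC) = -j/(ω·C) = 0 - j1.654e+04 Ω
  Z4: Z = 1/(jωC) = -j/(ω·C) = 0 - j63.6 Ω
Step 3 — Ladder network (open output): work backward from the far end, alternating series and parallel combinations. Z_in = 0 - j1.226e+04 Ω = 1.226e+04∠-90.0° Ω.
Step 4 — Power factor: PF = cos(φ) = Re(Z)/|Z| = 0/1.226e+04 = 0.
Step 5 — Type: Im(Z) = -1.226e+04 ⇒ leading (phase φ = -90.0°).

PF = 0 (leading, φ = -90.0°)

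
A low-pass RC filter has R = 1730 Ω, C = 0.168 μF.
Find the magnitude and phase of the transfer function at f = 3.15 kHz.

Step 1 — Angular frequency: ω = 2π·3150 = 1.979e+04 rad/s.
Step 2 — Transfer function: H(jω) = 1/(1 + jωRC).
Step 3 — Denominator: 1 + jωRC = 1 + j·1.979e+04·1730·1.68e-07 = 1 + j5.752.
Step 4 — H = 0.02933 - j0.1687.
Step 5 — Magnitude: |H| = 0.1713 (-15.3 dB); phase: φ = -80.1°.

|H| = 0.1713 (-15.3 dB), φ = -80.1°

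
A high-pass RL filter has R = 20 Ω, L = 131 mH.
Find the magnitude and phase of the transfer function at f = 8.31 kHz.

Step 1 — Angular frequency: ω = 2π·8310 = 5.221e+04 rad/s.
Step 2 — Transfer function: H(jω) = jωL/(R + jωL).
Step 3 — Numerator jωL = j·6840; denominator R + jωL = 20 + j6840.
Step 4 — H = 1 + j0.002924.
Step 5 — Magnitude: |H| = 1 (-0.0 dB); phase: φ = 0.2°.

|H| = 1 (-0.0 dB), φ = 0.2°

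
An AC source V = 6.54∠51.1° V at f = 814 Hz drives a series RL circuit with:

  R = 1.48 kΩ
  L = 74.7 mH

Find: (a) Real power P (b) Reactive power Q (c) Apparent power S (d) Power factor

Step 1 — Angular frequency: ω = 2π·f = 2π·814 = 5115 rad/s.
Step 2 — Component impedances:
  R: Z = R = 1480 Ω
  L: Z = jωL = j·5115·0.0747 = 0 + j382.1 Ω
Step 3 — Series combination: Z_total = R + L = 1480 + j382.1 Ω = 1529∠14.5° Ω.
Step 4 — Source phasor: V = 6.54∠51.1° V = 4.107 + j5.09 V.
Step 5 — Current: I = V / Z = 0.003434 + j0.002553 A = 0.004279∠36.6° A.
Step 6 — Complex power: S = V·I* = 0.02709 + j0.006994 VA.
Step 7 — Real power: P = Re(S) = 0.02709 W.
Step 8 — Reactive power: Q = Im(S) = 0.006994 VAR.
Step 9 — Apparent power: |S| = 0.02798 VA.
Step 10 — Power factor: PF = P/|S| = 0.9683 (lagging).

(a) P = 0.02709 W  (b) Q = 0.006994 VAR  (c) S = 0.02798 VA  (d) PF = 0.9683 (lagging)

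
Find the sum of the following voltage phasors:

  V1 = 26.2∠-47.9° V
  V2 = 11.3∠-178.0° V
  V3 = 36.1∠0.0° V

Step 1 — Convert each phasor to rectangular form:
  V1 = 26.2·(cos(-47.9°) + j·sin(-47.9°)) = 17.57 - j19.44 V
  V2 = 11.3·(cos(-178.0°) + j·sin(-178.0°)) = -11.29 - j0.3944 V
  V3 = 36.1·(cos(0.0°) + j·sin(0.0°)) = 36.1 V
Step 2 — Sum components: V_total = 42.37 - j19.83 V.
Step 3 — Convert to polar: |V_total| = 46.78 V, ∠V_total = -25.1°.

V_total = 46.78∠-25.1° V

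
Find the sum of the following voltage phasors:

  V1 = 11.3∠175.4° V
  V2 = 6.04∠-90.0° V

Step 1 — Convert each phasor to rectangular form:
  V1 = 11.3·(cos(175.4°) + j·sin(175.4°)) = -11.26 + j0.9062 V
  V2 = 6.04·(cos(-90.0°) + j·sin(-90.0°)) = 0 - j6.04 V
Step 2 — Sum components: V_total = -11.26 - j5.134 V.
Step 3 — Convert to polar: |V_total| = 12.38 V, ∠V_total = -155.5°.

V_total = 12.38∠-155.5° V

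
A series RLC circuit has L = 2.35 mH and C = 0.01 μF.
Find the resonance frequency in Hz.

Step 1 — Resonance condition Im(Z)=0 gives ω₀ = 1/√(LC).
Step 2 — ω₀ = 1/√(0.00235·1e-08) = 2.063e+05 rad/s.
Step 3 — f₀ = ω₀/(2π) = 3.283e+04 Hz.

f₀ = 3.283e+04 Hz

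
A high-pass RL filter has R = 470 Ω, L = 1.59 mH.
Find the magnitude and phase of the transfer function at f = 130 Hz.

Step 1 — Angular frequency: ω = 2π·130 = 816.8 rad/s.
Step 2 — Transfer function: H(jω) = jωL/(R + jωL).
Step 3 — Numerator jωL = j·1.299; denominator R + jωL = 470 + j1.299.
Step 4 — H = 7.636e-06 + j0.002763.
Step 5 — Magnitude: |H| = 0.002763 (-51.2 dB); phase: φ = 89.8°.

|H| = 0.002763 (-51.2 dB), φ = 89.8°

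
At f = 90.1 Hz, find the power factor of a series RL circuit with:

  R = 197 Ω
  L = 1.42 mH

Step 1 — Angular frequency: ω = 2π·f = 2π·90.1 = 566.1 rad/s.
Step 2 — Component impedances:
  R: Z = R = 197 Ω
  L: Z = jωL = j·566.1·0.00142 = 0 + j0.8039 Ω
Step 3 — Series combination: Z_total = R + L = 197 + j0.8039 Ω = 197∠0.2° Ω.
Step 4 — Power factor: PF = cos(φ) = Re(Z)/|Z| = 197/197 = 1.
Step 5 — Type: Im(Z) = 0.8039 ⇒ lagging (phase φ = 0.2°).

PF = 1 (lagging, φ = 0.2°)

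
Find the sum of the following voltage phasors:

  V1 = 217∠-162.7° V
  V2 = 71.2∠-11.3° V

Step 1 — Convert each phasor to rectangular form:
  V1 = 217·(cos(-162.7°) + j·sin(-162.7°)) = -207.2 - j64.53 V
  V2 = 71.2·(cos(-11.3°) + j·sin(-11.3°)) = 69.82 - j13.95 V
Step 2 — Sum components: V_total = -137.4 - j78.48 V.
Step 3 — Convert to polar: |V_total| = 158.2 V, ∠V_total = -150.3°.

V_total = 158.2∠-150.3° V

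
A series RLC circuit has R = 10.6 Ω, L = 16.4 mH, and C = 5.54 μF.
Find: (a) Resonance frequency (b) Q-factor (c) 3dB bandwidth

Step 1 — Resonance: ω₀ = 1/√(LC) = 1/√(0.0164·5.54e-06) = 3318 rad/s.
Step 2 — f₀ = ω₀/(2π) = 528 Hz.
Step 3 — Series Q: Q = ω₀L/R = 3318·0.0164/10.6 = 5.133.
Step 4 — Bandwidth: Δω = ω₀/Q = 646.3 rad/s; BW = Δω/(2π) = 102.9 Hz.

(a) f₀ = 528 Hz  (b) Q = 5.133  (c) BW = 102.9 Hz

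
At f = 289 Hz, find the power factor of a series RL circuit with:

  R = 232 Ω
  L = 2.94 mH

Step 1 — Angular frequency: ω = 2π·f = 2π·289 = 1816 rad/s.
Step 2 — Component impedances:
  R: Z = R = 232 Ω
  L: Z = jωL = j·1816·0.00294 = 0 + j5.339 Ω
Step 3 — Series combination: Z_total = R + L = 232 + j5.339 Ω = 232.1∠1.3° Ω.
Step 4 — Power factor: PF = cos(φ) = Re(Z)/|Z| = 232/232.06 = 0.9997.
Step 5 — Type: Im(Z) = 5.339 ⇒ lagging (phase φ = 1.3°).

PF = 0.9997 (lagging, φ = 1.3°)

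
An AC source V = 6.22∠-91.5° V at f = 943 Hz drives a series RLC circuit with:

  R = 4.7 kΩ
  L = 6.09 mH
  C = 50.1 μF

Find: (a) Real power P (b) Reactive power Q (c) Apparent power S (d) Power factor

Step 1 — Angular frequency: ω = 2π·f = 2π·943 = 5925 rad/s.
Step 2 — Component impedances:
  R: Z = R = 4700 Ω
  L: Z = jωL = j·5925·0.00609 = 0 + j36.08 Ω
  C: Z = 1/(jωC) = -j/(ω·C) = 0 - j3.369 Ω
Step 3 — Series combination: Z_total = R + L + C = 4700 + j32.71 Ω = 4700∠0.4° Ω.
Step 4 — Source phasor: V = 6.22∠-91.5° V = -0.1628 - j6.218 V.
Step 5 — Current: I = V / Z = -4.385e-05 - j0.001323 A = 0.001323∠-91.9° A.
Step 6 — Complex power: S = V·I* = 0.008231 + j5.729e-05 VA.
Step 7 — Real power: P = Re(S) = 0.008231 W.
Step 8 — Reactive power: Q = Im(S) = 5.729e-05 VAR.
Step 9 — Apparent power: |S| = 0.008231 VA.
Step 10 — Power factor: PF = P/|S| = 1 (lagging).

(a) P = 0.008231 W  (b) Q = 5.729e-05 VAR  (c) S = 0.008231 VA  (d) PF = 1 (lagging)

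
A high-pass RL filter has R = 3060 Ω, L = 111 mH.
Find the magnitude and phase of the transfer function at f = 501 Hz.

Step 1 — Angular frequency: ω = 2π·501 = 3148 rad/s.
Step 2 — Transfer function: H(jω) = jωL/(R + jωL).
Step 3 — Numerator jωL = j·349.4; denominator R + jωL = 3060 + j349.4.
Step 4 — H = 0.01287 + j0.1127.
Step 5 — Magnitude: |H| = 0.1135 (-18.9 dB); phase: φ = 83.5°.

|H| = 0.1135 (-18.9 dB), φ = 83.5°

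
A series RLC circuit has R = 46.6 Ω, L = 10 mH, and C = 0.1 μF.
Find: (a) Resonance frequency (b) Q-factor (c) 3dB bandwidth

Step 1 — Resonance: ω₀ = 1/√(LC) = 1/√(0.01·1e-07) = 3.162e+04 rad/s.
Step 2 — f₀ = ω₀/(2π) = 5033 Hz.
Step 3 — Series Q: Q = ω₀L/R = 3.162e+04·0.01/46.6 = 6.786.
Step 4 — Bandwidth: Δω = ω₀/Q = 4660 rad/s; BW = Δω/(2π) = 741.7 Hz.

(a) f₀ = 5033 Hz  (b) Q = 6.786  (c) BW = 741.7 Hz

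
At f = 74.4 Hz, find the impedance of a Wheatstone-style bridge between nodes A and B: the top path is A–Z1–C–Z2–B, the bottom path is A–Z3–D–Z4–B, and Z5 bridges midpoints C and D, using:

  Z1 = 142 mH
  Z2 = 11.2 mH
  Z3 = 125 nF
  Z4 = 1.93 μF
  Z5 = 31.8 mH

Step 1 — Angular frequency: ω = 2π·f = 2π·74.4 = 467.5 rad/s.
Step 2 — Component impedances:
  Z1: Z = jωL = j·467.5·0.142 = 0 + j66.38 Ω
  Z2: Z = jωL = j·467.5·0.0112 = 0 + j5.236 Ω
  Z3: Z = 1/(jωC) = -j/(ω·C) = 0 - j1.711e+04 Ω
  Z4: Z = 1/(jωC) = -j/(ω·C) = 0 - j1108 Ω
  Z5: Z = jωL = j·467.5·0.0318 = 0 + j14.87 Ω
Step 3 — Bridge requires nodal analysis (the Z5 bridge couples midpoints C and D, so the two paths cannot be reduced to a simple series/parallel combination). Setting node B to ground and injecting 1 A at node A, the 3-node admittance system at A, C, D solves to V_A = Z_AB = 0 + j71.9 Ω = 71.9∠90.0° Ω.

Z = 0 + j71.9 Ω = 71.9∠90.0° Ω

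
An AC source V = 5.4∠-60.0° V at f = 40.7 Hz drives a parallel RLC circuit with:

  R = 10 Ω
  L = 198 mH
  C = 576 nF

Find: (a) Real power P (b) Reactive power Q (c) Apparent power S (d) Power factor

Step 1 — Angular frequency: ω = 2π·f = 2π·40.7 = 255.7 rad/s.
Step 2 — Component impedances:
  R: Z = R = 10 Ω
  L: Z = jωL = j·255.7·0.198 = 0 + j50.63 Ω
  C: Z = 1/(jωC) = -j/(ω·C) = 0 - j6789 Ω
Step 3 — Parallel combination: 1/Z_total = 1/R + 1/L + 1/C; Z_total = 9.63 + j1.888 Ω = 9.813∠11.1° Ω.
Step 4 — Source phasor: V = 5.4∠-60.0° V = 2.7 - j4.677 V.
Step 5 — Current: I = V / Z = 0.1783 - j0.5206 A = 0.5503∠-71.1° A.
Step 6 — Complex power: S = V·I* = 2.916 + j0.5716 VA.
Step 7 — Real power: P = Re(S) = 2.916 W.
Step 8 — Reactive power: Q = Im(S) = 0.5716 VAR.
Step 9 — Apparent power: |S| = 2.971 VA.
Step 10 — Power factor: PF = P/|S| = 0.9813 (lagging).

(a) P = 2.916 W  (b) Q = 0.5716 VAR  (c) S = 2.971 VA  (d) PF = 0.9813 (lagging)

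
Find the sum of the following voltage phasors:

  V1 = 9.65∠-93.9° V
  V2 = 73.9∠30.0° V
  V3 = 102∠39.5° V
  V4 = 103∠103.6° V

Step 1 — Convert each phasor to rectangular form:
  V1 = 9.65·(cos(-93.9°) + j·sin(-93.9°)) = -0.6563 - j9.628 V
  V2 = 73.9·(cos(30.0°) + j·sin(30.0°)) = 64 + j36.95 V
  V3 = 102·(cos(39.5°) + j·sin(39.5°)) = 78.71 + j64.88 V
  V4 = 103·(cos(103.6°) + j·sin(103.6°)) = -24.22 + j100.1 V
Step 2 — Sum components: V_total = 117.8 + j192.3 V.
Step 3 — Convert to polar: |V_total| = 225.5 V, ∠V_total = 58.5°.

V_total = 225.5∠58.5° V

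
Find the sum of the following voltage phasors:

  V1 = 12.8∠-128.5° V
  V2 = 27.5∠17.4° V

Step 1 — Convert each phasor to rectangular form:
  V1 = 12.8·(cos(-128.5°) + j·sin(-128.5°)) = -7.968 - j10.02 V
  V2 = 27.5·(cos(17.4°) + j·sin(17.4°)) = 26.24 + j8.224 V
Step 2 — Sum components: V_total = 18.27 - j1.794 V.
Step 3 — Convert to polar: |V_total| = 18.36 V, ∠V_total = -5.6°.

V_total = 18.36∠-5.6° V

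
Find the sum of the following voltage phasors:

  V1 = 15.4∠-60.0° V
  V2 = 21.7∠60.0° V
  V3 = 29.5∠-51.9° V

Step 1 — Convert each phasor to rectangular form:
  V1 = 15.4·(cos(-60.0°) + j·sin(-60.0°)) = 7.7 - j13.34 V
  V2 = 21.7·(cos(60.0°) + j·sin(60.0°)) = 10.85 + j18.79 V
  V3 = 29.5·(cos(-51.9°) + j·sin(-51.9°)) = 18.2 - j23.21 V
Step 2 — Sum components: V_total = 36.75 - j17.76 V.
Step 3 — Convert to polar: |V_total| = 40.82 V, ∠V_total = -25.8°.

V_total = 40.82∠-25.8° V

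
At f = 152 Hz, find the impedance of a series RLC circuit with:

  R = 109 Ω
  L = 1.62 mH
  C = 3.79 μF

Step 1 — Angular frequency: ω = 2π·f = 2π·152 = 955 rad/s.
Step 2 — Component impedances:
  R: Z = R = 109 Ω
  L: Z = jωL = j·955·0.00162 = 0 + j1.547 Ω
  C: Z = 1/(jωC) = -j/(ω·C) = 0 - j276.3 Ω
Step 3 — Series combination: Z_total = R + L + C = 109 - j274.7 Ω = 295.6∠-68.4° Ω.

Z = 109 - j274.7 Ω = 295.6∠-68.4° Ω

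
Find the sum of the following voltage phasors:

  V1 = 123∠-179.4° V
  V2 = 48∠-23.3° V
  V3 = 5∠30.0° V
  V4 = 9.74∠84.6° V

Step 1 — Convert each phasor to rectangular form:
  V1 = 123·(cos(-179.4°) + j·sin(-179.4°)) = -123 - j1.288 V
  V2 = 48·(cos(-23.3°) + j·sin(-23.3°)) = 44.09 - j18.99 V
  V3 = 5·(cos(30.0°) + j·sin(30.0°)) = 4.33 + j2.5 V
  V4 = 9.74·(cos(84.6°) + j·sin(84.6°)) = 0.9166 + j9.697 V
Step 2 — Sum components: V_total = -73.66 - j8.077 V.
Step 3 — Convert to polar: |V_total| = 74.1 V, ∠V_total = -173.7°.

V_total = 74.1∠-173.7° V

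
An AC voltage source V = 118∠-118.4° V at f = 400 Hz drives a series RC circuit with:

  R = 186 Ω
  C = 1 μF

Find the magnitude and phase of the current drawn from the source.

Step 1 — Angular frequency: ω = 2π·f = 2π·400 = 2513 rad/s.
Step 2 — Component impedances:
  R: Z = R = 186 Ω
  C: Z = 1/(jωC) = -j/(ω·C) = 0 - j397.9 Ω
Step 3 — Series combination: Z_total = R + C = 186 - j397.9 Ω = 439.2∠-64.9° Ω.
Step 4 — Source phasor: V = 118∠-118.4° V = -56.12 - j103.8 V.
Step 5 — Ohm's law: I = V / Z_total = (-56.12 - j103.8) / (186 - j397.9) = 0.16 - j0.2158 A.
Step 6 — Convert to polar: |I| = 0.2687 A, ∠I = -53.5°.

I = 0.2687∠-53.5° A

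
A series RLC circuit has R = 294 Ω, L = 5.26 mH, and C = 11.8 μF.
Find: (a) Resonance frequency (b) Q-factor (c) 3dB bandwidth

Step 1 — Resonance condition Im(Z)=0 gives ω₀ = 1/√(LC).
Step 2 — ω₀ = 1/√(0.00526·1.18e-05) = 4014 rad/s.
Step 3 — f₀ = ω₀/(2π) = 638.8 Hz.
Step 4 — Series Q: Q = ω₀L/R = 4014·0.00526/294 = 0.07181.
Step 5 — 3dB bandwidth: Δω = ω₀/Q = 5.589e+04 rad/s; BW = Δω/(2π) = 8896 Hz.

(a) f₀ = 638.8 Hz  (b) Q = 0.07181  (c) BW = 8896 Hz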